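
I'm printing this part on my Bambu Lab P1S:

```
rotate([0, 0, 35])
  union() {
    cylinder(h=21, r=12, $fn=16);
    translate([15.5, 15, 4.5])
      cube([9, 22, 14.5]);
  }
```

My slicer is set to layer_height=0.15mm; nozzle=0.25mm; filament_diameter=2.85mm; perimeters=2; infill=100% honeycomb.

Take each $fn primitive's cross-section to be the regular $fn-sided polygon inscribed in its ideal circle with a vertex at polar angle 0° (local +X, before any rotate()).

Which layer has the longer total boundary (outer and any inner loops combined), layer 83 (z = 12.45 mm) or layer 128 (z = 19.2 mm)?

Layer 83 (z = 12.45): the r=12 cylinder contributes a regular 16-gon of circumradius 12 (perimeter = 2·16·12.000·sin(180°/16) = 74.91 mm); the cube at (15.5, 15) (footprint 9×22) is included at this height (perimeter 62.00 mm); Merging all regions: the 2 present regions are separate (no shared area or edge), so areas and boundary lengths simply add and each stays a separate island — boundary = 136.91 mm; (rotated 35° about Z; rotation is an isometry so areas/perimeters/island counts are preserved). So its perimeter = 136.91 mm. Layer 128 (z = 19.2): the r=12 cylinder contributes a regular 16-gon of circumradius 12 (perimeter = 2·16·12.000·sin(180°/16) = 74.91 mm); the cube at (15.5, 15) is absent (z outside [4.5, 19]); Taking the union: only the r=12 cylinder is present, so the union is just that shape — boundary = 74.91 mm; (whole slice rotated 35° about Z — lengths, areas and connectivity unchanged). So its perimeter = 74.91 mm. Layer 83 is larger (136.91 vs 74.91 mm).

layer 83 (z = 12.45 mm)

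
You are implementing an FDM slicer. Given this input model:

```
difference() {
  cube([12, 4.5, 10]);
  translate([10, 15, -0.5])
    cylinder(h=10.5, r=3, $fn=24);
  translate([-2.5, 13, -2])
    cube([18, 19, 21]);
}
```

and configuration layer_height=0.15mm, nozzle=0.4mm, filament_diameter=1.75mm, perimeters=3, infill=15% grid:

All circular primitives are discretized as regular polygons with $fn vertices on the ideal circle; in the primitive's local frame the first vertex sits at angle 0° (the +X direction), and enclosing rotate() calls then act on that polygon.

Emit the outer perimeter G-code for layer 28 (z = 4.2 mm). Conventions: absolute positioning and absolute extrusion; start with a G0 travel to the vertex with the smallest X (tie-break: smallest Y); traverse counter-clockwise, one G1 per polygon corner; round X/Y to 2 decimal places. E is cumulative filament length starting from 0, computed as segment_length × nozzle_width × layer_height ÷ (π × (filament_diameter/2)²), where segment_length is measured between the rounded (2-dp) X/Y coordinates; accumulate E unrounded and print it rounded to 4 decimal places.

At z = 4.2 mm: the cube is present — its section is the full 12×4.5 rectangle; the r=3 cylinder at (10, 15) contributes a regular 24-gon of circumradius 3; the cube at (-2.5, 13) (footprint 18×19) is included at this height; Taking the first minus the rest: starting from the 12×4.5 cube, the r=3 cylinder at (10, 15) misses the remaining region (no effect); the 18×19 cube at (-2.5, 13) misses the remaining region (no effect) — 1 connected region. The outline is a single polygon with 4 vertices. Extrusion per mm of travel: 0.4 × 0.15 / (π × 0.875²) = 0.024945. Accumulating E over each segment gives final E = 0.8232.

G0 X0.00 Y0.00 Z4.20
G1 X12.00 Y0.00 E0.2993
G1 X12.00 Y4.50 E0.4116
G1 X0.00 Y4.50 E0.7109
G1 X0.00 Y0.00 E0.8232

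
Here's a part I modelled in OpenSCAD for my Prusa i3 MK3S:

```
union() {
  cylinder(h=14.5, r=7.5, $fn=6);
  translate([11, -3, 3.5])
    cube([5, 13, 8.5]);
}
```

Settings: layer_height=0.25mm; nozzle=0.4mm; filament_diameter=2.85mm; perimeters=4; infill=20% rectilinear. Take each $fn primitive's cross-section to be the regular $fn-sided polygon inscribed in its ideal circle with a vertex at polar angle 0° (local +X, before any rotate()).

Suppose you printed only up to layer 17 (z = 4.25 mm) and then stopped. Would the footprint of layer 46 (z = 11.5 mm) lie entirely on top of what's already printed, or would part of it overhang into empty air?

Compare the two slices. At z = 4.25: the r=7.5 cylinder gives a regular 6-gon of circumradius 7.5 (constant along its height) (area = (6/2)·7.500²·sin(360°/6) = 146.14 mm²); the cube at (11, -3) is present — its section is the full 5×13 rectangle (area 65.00 mm²); Combining (union): the 2 present regions are separate (no shared area or edge), so areas and boundary lengths simply add and each stays a separate island — area = 211.14 mm². At z = 11.5: the r=7.5 cylinder gives a regular 6-gon of circumradius 7.5 (constant along its height) (area = (6/2)·7.500²·sin(360°/6) = 146.14 mm²); the cube at (11, -3) is present — its section is the full 5×13 rectangle (area 65.00 mm²); Merging all regions: the 2 present regions are separate (no shared area or edge), so areas and boundary lengths simply add and each stays a separate island — area = 211.14 mm². Checking containment: the cross-section at z = 11.5 is a subset of the cross-section at z = 4.25.

entirely on top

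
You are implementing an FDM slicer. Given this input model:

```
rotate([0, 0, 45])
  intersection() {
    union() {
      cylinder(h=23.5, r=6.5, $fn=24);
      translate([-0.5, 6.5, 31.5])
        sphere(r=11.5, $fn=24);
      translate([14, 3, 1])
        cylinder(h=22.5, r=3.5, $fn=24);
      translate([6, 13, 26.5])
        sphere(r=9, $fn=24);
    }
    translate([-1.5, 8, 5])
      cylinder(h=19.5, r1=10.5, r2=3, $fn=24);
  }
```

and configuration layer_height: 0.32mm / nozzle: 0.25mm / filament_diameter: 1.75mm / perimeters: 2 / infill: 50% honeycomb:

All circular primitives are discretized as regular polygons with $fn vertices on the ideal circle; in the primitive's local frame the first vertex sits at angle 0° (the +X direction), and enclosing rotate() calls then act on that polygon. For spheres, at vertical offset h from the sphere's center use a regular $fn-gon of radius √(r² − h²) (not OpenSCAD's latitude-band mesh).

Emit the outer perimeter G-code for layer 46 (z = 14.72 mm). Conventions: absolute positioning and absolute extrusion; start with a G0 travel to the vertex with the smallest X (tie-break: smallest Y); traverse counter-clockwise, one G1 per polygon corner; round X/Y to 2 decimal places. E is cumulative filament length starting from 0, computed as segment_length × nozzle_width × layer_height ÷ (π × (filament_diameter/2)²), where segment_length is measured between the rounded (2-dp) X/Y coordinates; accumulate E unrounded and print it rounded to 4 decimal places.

G0 X-6.50 Y0.00 Z14.72
G1 X-6.28 Y-1.68 E0.0564
G1 X-6.11 Y-2.09 E0.0711
G1 X-4.97 Y-1.93 E0.1094
G1 X-3.34 Y-1.26 E0.1680
G1 X-1.94 Y-0.18 E0.2268
G1 X-0.86 Y1.22 E0.2856
G1 X-0.19 Y2.85 E0.3443
G1 X0.04 Y4.60 E0.4030
G1 X-0.19 Y6.35 E0.4617
G1 X-0.24 Y6.47 E0.4660
G1 X-1.68 Y6.28 E0.5143
G1 X-3.25 Y5.63 E0.5708
G1 X-4.60 Y4.60 E0.6273
G1 X-5.63 Y3.25 E0.6838
G1 X-6.28 Y1.68 E0.7403
G1 X-6.50 Y0.00 E0.7966

At z = 14.72 mm: the r=6.5 cylinder gives a regular 24-gon of circumradius 6.5 (constant along its height); the sphere at (-0.5, 6.5) is not intersected at this z (|z−center|=16.780 > r=11.5); the cylinder at (14, 3): section is a regular 24-gon, circumradius r=3.5; the sphere at (6, 13) is absent (|z−center|=11.780 > r=9); Merging all regions: the 2 present regions are separate (no shared area or edge), so areas and boundary lengths simply add and each stays a separate island — 2 connected regions; the cone at (-1.5, 8): at t=0.498 of its height the radius interpolates to r₁+(r₂−r₁)t = 6.762, giving a regular 24-gon of that circumradius; Taking the intersection: the cone at (-1.5, 8) partially overlaps that combined region; clipping to the common part keeps 36.49 mm² — 1 connected region; (rotated 45° about Z; rotation is an isometry so areas/perimeters/island counts are preserved). The outline is a single polygon with 16 vertices. Extrusion per mm of travel: 0.25 × 0.32 / (π × 0.875²) = 0.033260. Accumulating E over each segment gives final E = 0.7966.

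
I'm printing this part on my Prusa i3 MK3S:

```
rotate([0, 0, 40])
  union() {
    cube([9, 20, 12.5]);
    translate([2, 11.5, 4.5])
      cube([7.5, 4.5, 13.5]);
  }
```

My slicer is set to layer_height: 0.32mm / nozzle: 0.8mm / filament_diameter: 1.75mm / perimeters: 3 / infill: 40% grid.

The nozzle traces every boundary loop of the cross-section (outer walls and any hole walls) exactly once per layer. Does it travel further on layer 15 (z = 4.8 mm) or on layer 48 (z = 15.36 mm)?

layer 15 (z = 4.8 mm)

Layer 15 (z = 4.8): the 9×20 cube contributes its full rectangle (perimeter 58.00 mm); the cube at (2, 11.5) (footprint 7.5×4.5) is included at this height (perimeter 24.00 mm); Taking the union: the regions partially overlap (shared area 31.50 mm²), so the edge portions inside another operand are dropped and the merged outline is re-measured after clipping — boundary = 59.00 mm; (whole slice rotated 40° about Z — lengths, areas and connectivity unchanged). So its perimeter = 59.00 mm. Layer 48 (z = 15.36): the cube is absent (z outside [0, 12.5]); the cube at (2, 11.5) (footprint 7.5×4.5) is included at this height (perimeter 24.00 mm); Merging all regions: only the 7.5×4.5 cube at (2, 11.5) is present, so the union is just that shape — boundary = 24.00 mm; (whole slice rotated 40° about Z — lengths, areas and connectivity unchanged). So its perimeter = 24.00 mm. Layer 15 is larger (59.00 vs 24.00 mm).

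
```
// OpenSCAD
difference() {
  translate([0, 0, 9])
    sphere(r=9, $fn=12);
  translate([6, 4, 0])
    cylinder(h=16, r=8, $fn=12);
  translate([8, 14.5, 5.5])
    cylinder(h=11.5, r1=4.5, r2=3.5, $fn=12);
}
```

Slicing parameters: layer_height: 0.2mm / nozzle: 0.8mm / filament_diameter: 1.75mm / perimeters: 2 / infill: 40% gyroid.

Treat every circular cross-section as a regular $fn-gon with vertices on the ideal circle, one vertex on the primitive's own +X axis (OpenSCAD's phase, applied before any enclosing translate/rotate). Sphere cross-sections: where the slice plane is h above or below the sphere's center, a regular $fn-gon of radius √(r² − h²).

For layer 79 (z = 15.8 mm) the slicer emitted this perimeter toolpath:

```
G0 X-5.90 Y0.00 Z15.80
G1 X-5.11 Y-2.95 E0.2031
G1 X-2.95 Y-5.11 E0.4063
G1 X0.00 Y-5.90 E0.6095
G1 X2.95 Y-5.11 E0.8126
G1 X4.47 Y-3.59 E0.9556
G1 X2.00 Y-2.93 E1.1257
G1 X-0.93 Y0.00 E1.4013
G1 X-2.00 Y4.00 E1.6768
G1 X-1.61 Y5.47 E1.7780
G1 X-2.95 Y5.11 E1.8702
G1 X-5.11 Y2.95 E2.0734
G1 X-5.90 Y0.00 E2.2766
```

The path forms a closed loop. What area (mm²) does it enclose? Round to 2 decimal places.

53.87 mm²

Apply the shoelace formula to the sequence of (X, Y) vertices; enclosed area = 53.87 mm².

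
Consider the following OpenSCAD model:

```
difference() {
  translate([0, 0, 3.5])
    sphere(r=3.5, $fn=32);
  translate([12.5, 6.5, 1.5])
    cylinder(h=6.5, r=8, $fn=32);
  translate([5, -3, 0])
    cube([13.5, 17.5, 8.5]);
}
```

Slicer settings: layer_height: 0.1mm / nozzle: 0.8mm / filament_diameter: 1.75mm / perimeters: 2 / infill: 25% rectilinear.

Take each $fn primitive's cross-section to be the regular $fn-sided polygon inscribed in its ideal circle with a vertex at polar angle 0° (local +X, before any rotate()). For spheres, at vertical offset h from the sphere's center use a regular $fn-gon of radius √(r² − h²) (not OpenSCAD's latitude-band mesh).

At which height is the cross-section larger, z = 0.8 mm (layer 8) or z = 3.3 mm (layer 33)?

Layer 8 (z = 0.8): the r=3.5 sphere contributes a regular 32-gon of circumradius √(3.5²−2.7²) = 2.227 (area = (32/2)·2.227²·sin(360°/32) = 15.48 mm²); the cylinder at (12.5, 6.5) does not reach this height (z outside [1.5, 8]); the cube at (5, -3) (footprint 13.5×17.5) is included at this height (area 236.25 mm²); Subtracting the remaining from the first: starting from the r=3.5 sphere (15.48 mm²), the 13.5×17.5 cube at (5, -3) misses the remaining region (no effect) — area = 15.48 mm². So its area = 15.48 mm². Layer 33 (z = 3.3): the r=3.5 sphere slices to a regular 32-gon of circumradius 3.494 (√(r²−h²) with h=0.2 from center) (area = (32/2)·3.494²·sin(360°/32) = 38.11 mm²); the r=8 cylinder at (12.5, 6.5) contributes a regular 32-gon of circumradius 8 (area = (32/2)·8.000²·sin(360°/32) = 199.77 mm²); the cube at (5, -3) is present — its section is the full 13.5×17.5 rectangle (area 236.25 mm²); After the difference (first − rest): starting from the r=3.5 sphere (38.11 mm²), the r=8 cylinder at (12.5, 6.5) misses the remaining region (no effect); the 13.5×17.5 cube at (5, -3) misses the remaining region (no effect) — area = 38.11 mm². So its area = 38.11 mm². Layer 33 is larger (38.11 vs 15.48 mm²).

layer 33 (z = 3.3 mm)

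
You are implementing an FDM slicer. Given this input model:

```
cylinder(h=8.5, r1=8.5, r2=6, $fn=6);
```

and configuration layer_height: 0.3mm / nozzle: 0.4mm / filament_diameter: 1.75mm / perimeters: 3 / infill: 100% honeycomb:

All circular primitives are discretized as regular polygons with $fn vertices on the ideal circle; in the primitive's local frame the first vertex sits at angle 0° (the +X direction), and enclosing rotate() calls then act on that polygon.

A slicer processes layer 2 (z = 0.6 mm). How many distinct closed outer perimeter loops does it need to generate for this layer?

At z = 0.6 mm: the cone (r1=8.5→r2=6) has section circumradius 8.324 here — a regular 6-gon. The result has 1 disconnected region.

1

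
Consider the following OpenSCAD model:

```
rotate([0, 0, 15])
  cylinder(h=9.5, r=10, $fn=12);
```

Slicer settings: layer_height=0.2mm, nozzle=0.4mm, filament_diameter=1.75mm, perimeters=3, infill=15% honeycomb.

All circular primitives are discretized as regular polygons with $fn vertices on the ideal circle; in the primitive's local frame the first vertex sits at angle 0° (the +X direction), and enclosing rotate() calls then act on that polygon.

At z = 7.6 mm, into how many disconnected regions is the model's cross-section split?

At z = 7.6 mm: the r=10 cylinder contributes a regular 12-gon of circumradius 10; (whole slice rotated 15° about Z — lengths, areas and connectivity unchanged). The result has 1 disconnected region.

1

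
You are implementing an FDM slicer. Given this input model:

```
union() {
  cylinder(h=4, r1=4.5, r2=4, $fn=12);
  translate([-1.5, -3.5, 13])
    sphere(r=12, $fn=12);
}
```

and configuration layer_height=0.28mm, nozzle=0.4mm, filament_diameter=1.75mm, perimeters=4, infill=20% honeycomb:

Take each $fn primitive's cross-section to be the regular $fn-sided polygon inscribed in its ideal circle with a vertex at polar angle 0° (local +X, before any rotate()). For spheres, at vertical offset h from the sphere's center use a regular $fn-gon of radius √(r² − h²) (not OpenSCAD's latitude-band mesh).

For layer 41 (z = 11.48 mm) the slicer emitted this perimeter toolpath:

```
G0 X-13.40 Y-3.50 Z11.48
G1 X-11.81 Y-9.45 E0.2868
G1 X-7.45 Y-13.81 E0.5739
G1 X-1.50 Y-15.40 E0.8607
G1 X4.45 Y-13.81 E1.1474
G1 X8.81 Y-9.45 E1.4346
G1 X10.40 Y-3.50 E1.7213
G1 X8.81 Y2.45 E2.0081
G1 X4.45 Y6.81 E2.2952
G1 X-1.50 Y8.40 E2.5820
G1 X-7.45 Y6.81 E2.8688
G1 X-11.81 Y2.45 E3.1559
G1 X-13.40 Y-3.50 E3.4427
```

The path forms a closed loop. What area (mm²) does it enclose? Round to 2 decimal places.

425.01 mm²

Apply the shoelace formula to the sequence of (X, Y) vertices; enclosed area = 425.01 mm².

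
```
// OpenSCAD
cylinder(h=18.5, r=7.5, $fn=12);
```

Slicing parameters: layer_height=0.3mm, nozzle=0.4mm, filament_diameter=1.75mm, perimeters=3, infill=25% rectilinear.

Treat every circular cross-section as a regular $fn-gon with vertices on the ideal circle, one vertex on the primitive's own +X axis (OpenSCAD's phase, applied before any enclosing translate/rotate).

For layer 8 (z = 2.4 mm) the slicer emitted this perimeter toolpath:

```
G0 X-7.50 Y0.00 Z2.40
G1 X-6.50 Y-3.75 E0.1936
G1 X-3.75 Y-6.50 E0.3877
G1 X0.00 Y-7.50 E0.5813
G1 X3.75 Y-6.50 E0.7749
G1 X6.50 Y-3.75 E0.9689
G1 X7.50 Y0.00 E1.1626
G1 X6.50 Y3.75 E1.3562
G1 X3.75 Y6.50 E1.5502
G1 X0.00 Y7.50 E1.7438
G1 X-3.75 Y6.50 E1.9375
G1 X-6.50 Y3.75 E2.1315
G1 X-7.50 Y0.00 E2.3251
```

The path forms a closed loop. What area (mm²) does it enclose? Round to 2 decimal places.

168.88 mm²

Apply the shoelace formula to the sequence of (X, Y) vertices; enclosed area = 168.88 mm².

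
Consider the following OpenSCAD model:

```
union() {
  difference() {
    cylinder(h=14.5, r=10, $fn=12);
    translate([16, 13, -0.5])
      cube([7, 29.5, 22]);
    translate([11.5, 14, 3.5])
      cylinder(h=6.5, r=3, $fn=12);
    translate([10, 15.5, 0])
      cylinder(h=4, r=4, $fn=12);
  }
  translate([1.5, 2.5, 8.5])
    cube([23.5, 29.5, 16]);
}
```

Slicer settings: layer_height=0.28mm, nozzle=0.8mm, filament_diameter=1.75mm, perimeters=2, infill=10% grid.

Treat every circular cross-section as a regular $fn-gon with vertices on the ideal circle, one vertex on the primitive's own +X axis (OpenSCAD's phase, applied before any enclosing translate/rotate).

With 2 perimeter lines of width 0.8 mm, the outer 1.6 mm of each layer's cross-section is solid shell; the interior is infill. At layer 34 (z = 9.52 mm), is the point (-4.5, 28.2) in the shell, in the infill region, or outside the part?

At z = 9.52 mm: the cylinder: section is a regular 12-gon, circumradius r=10; the 7×29.5 cube at (16, 13) contributes its full rectangle; the cylinder at (11.5, 14): section is a regular 12-gon, circumradius r=3; the cylinder at (10, 15.5) is absent (z outside [0, 4]); Taking the first minus the rest: starting from the r=10 cylinder, the 7×29.5 cube at (16, 13) misses the remaining region (no effect); the r=3 cylinder at (11.5, 14) misses the remaining region (no effect) — 1 connected region; the cube at (1.5, 2.5) (footprint 23.5×29.5) is included at this height; Combining (union): the regions partially overlap (shared area 39.89 mm²), so overlapping operands fuse into one piece — 1 connected region. Overall, the cross-section is a single solid region. The nearest boundary edge runs (1.50, 9.60)→(1.50, 32.00); distance from the point to it = 6.00 mm. The point is not inside any of the regions above, so it lies outside the cross-section (6.00 mm from the nearest boundary).

outside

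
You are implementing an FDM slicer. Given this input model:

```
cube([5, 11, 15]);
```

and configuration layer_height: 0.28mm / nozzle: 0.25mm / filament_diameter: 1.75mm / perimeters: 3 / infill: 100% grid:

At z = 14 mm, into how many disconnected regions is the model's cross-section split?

At z = 14 mm: the cube is present — its section is the full 5×11 rectangle. The result has 1 disconnected region.

1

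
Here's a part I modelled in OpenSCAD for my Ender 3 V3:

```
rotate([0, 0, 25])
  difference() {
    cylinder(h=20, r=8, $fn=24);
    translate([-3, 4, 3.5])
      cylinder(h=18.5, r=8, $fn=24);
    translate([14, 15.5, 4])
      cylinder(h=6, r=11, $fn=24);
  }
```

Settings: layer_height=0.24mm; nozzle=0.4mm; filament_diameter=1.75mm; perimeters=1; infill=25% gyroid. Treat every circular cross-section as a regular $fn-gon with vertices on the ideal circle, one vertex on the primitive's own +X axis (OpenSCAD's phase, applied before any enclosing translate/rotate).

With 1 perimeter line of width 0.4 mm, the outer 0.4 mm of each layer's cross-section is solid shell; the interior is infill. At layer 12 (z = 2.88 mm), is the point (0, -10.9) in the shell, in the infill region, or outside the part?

At z = 2.88 mm: the r=8 cylinder contributes a regular 24-gon of circumradius 8; the cylinder at (-3, 4) is not intersected at this z (z outside [3.5, 22]); the cylinder at (14, 15.5) is absent (z outside [4, 10]); Taking the first minus the rest: none of the subtracted shapes is present at this height, so the r=8 cylinder is unchanged — 1 connected region; (whole slice rotated 25° about Z — lengths, areas and connectivity unchanged). Overall, the cross-section is a single solid region. Undo the 25° rotation: the query point maps to (-4.607, -9.879) in the un-rotated model frame. The nearest boundary edge runs (-4.00, -6.93)→(-2.07, -7.73); distance from the point to it = 2.96 mm. The point is not inside any of the regions above, so it lies outside the cross-section (2.96 mm from the nearest boundary).

outside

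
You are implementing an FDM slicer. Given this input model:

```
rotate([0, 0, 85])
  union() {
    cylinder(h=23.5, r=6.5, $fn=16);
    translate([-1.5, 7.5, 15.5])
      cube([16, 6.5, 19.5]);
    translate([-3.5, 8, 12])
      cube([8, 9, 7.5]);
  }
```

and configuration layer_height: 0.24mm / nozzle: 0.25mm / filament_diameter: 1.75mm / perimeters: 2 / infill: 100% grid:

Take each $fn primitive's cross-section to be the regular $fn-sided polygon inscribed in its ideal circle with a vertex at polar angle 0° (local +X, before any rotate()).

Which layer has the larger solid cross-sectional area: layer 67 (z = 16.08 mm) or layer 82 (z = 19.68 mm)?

layer 67 (z = 16.08 mm)

Layer 67 (z = 16.08): the cylinder: section is a regular 16-gon, circumradius r=6.5 (area = (16/2)·6.500²·sin(360°/16) = 129.35 mm²); the 16×6.5 cube at (-1.5, 7.5) contributes its full rectangle (area 104.00 mm²); the cube at (-3.5, 8) is present — its section is the full 8×9 rectangle (area 72.00 mm²); Taking the union: the regions partially overlap — summed areas 305.35 mm² minus the doubly-counted overlap 36.00 mm² gives 269.35 mm² — area = 269.35 mm²; (rotated 85° about Z; rotation is an isometry so areas/perimeters/island counts are preserved). So its area = 269.35 mm². Layer 82 (z = 19.68): the cylinder: section is a regular 16-gon, circumradius r=6.5 (area = (16/2)·6.500²·sin(360°/16) = 129.35 mm²); the cube at (-1.5, 7.5) is present — its section is the full 16×6.5 rectangle (area 104.00 mm²); the cube at (-3.5, 8) is absent (z outside [12, 19.5]); Taking the union: the 2 present regions are separate (no shared area or edge), so areas and boundary lengths simply add and each stays a separate island — area = 233.35 mm²; (rotated 85° about Z; rotation is an isometry so areas/perimeters/island counts are preserved). So its area = 233.35 mm². Layer 67 is larger (269.35 vs 233.35 mm²).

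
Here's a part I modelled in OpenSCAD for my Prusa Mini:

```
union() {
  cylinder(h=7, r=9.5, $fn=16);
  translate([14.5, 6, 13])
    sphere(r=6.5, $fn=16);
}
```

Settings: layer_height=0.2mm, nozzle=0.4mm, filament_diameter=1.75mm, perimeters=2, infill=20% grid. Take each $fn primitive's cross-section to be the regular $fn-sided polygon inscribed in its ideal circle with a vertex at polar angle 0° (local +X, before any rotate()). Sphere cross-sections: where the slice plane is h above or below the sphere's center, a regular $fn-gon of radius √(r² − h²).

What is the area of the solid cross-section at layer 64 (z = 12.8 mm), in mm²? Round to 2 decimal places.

129.22 mm²

At z = 12.8 mm: the cylinder is not intersected at this z (z outside [0, 7]); the r=6.5 sphere at (14.5, 6) slices to a regular 16-gon of circumradius 6.497 (√(r²−h²) with h=0.2 from center) (area = (16/2)·6.497²·sin(360°/16) = 129.22 mm²); Combining (union): only the r=6.5 sphere at (14.5, 6) is present, so the union is just that shape — area = 129.22 mm². Overall, the cross-section is a single solid region. Net area = 129.22 mm².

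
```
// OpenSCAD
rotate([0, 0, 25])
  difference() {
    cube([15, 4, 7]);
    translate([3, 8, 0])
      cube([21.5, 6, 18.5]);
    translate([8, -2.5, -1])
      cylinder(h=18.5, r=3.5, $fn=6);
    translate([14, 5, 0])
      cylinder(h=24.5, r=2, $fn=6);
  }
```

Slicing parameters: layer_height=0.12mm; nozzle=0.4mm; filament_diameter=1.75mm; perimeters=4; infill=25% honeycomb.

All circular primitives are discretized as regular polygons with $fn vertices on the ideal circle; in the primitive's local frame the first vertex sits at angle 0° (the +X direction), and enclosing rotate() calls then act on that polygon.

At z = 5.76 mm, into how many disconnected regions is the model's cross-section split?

1

At z = 5.76 mm: the 15×4 cube contributes its full rectangle; the cube at (3, 8) is present — its section is the full 21.5×6 rectangle; the r=3.5 cylinder at (8, -2.5) contributes a regular 6-gon of circumradius 3.5; the r=2 cylinder at (14, 5) contributes a regular 6-gon of circumradius 2; After the difference (first − rest): starting from the 15×4 cube, the 21.5×6 cube at (3, 8) misses the remaining region (no effect); the r=3.5 cylinder at (8, -2.5) partially overlaps it — only the 2.02 mm² overlap (of its 31.83 mm²) is removed, clipping the outline; the r=2 cylinder at (14, 5) partially overlaps it — only the 1.62 mm² overlap (of its 10.39 mm²) is removed, clipping the outline — 1 connected region; (whole slice rotated 25° about Z — lengths, areas and connectivity unchanged). The result has 1 disconnected region.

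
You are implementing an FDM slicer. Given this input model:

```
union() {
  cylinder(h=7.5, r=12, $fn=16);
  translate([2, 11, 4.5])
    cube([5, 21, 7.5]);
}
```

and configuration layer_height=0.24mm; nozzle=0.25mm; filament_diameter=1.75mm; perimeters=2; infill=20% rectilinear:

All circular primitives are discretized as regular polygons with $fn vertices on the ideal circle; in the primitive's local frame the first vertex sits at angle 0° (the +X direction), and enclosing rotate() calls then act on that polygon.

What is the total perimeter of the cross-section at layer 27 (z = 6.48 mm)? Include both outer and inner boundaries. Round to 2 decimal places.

At z = 6.48 mm: the r=12 cylinder contributes a regular 16-gon of circumradius 12 (perimeter = 2·16·12.000·sin(180°/16) = 74.91 mm); the cube at (2, 11) (footprint 5×21) is included at this height (perimeter 52.00 mm); Merging all regions: the regions partially overlap (shared area 0.90 mm²), so the edge portions inside another operand are dropped and the merged outline is re-measured after clipping — boundary = 120.79 mm. Overall, the cross-section is a single solid region. Total boundary length (outer) = 120.79 mm.

120.79 mm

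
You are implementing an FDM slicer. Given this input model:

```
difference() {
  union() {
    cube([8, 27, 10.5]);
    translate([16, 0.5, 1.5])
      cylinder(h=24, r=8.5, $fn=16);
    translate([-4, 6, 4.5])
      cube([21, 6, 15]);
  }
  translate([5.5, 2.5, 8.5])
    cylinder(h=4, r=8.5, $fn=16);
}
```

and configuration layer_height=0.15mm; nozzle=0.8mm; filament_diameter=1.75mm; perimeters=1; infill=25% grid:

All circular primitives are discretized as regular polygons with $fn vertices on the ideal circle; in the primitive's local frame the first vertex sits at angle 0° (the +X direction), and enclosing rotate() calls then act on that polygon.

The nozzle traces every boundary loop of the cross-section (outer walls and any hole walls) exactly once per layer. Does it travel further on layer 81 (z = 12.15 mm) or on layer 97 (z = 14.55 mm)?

layer 81 (z = 12.15 mm)

Layer 81 (z = 12.15): the cube is not intersected at this z (z outside [0, 10.5]); the r=8.5 cylinder at (16, 0.5) gives a regular 16-gon of circumradius 8.5 (constant along its height) (perimeter = 2·16·8.500·sin(180°/16) = 53.06 mm); the cube at (-4, 6) is present — its section is the full 21×6 rectangle (perimeter 54.00 mm); Combining (union): the regions partially overlap (shared area 15.64 mm²), so the edge portions inside another operand are dropped and the merged outline is re-measured after clipping — boundary = 88.65 mm; the r=8.5 cylinder at (5.5, 2.5) gives a regular 16-gon of circumradius 8.5 (constant along its height) (perimeter = 2·16·8.500·sin(180°/16) = 53.06 mm); Subtracting the remaining from the first: starting from the result so far, the r=8.5 cylinder at (5.5, 2.5) partially overlaps it — only the 104.73 mm² overlap (of its 221.19 mm²) is removed, clipping the outline — boundary = 96.90 mm. So its perimeter = 96.90 mm. Layer 97 (z = 14.55): the cube does not reach this height (z outside [0, 10.5]); the r=8.5 cylinder at (16, 0.5) contributes a regular 16-gon of circumradius 8.5 (perimeter = 2·16·8.500·sin(180°/16) = 53.06 mm); the cube at (-4, 6) (footprint 21×6) is included at this height (perimeter 54.00 mm); Merging all regions: the regions partially overlap (shared area 15.64 mm²), so the edge portions inside another operand are dropped and the merged outline is re-measured after clipping — boundary = 88.65 mm; the cylinder at (5.5, 2.5) is not intersected at this z (z outside [8.5, 12.5]); Taking the first minus the rest: none of the subtracted shapes is present at this height, so that combined region is unchanged — boundary = 88.65 mm. So its perimeter = 88.65 mm. Layer 81 is larger (96.90 vs 88.65 mm).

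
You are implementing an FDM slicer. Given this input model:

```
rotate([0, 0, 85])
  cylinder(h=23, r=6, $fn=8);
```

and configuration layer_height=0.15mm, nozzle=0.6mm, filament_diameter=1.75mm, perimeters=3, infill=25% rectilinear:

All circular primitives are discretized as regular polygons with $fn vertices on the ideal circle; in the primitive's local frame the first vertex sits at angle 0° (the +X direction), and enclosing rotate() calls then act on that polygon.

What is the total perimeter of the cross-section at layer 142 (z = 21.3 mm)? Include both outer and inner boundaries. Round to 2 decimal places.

At z = 21.3 mm: the r=6 cylinder contributes a regular 8-gon of circumradius 6 (perimeter = 2·8·6.000·sin(180°/8) = 36.74 mm); (rotated 85° about Z; rotation is an isometry so areas/perimeters/island counts are preserved). Overall, the cross-section is a single solid region. Total boundary length (outer) = 36.74 mm.

36.74 mm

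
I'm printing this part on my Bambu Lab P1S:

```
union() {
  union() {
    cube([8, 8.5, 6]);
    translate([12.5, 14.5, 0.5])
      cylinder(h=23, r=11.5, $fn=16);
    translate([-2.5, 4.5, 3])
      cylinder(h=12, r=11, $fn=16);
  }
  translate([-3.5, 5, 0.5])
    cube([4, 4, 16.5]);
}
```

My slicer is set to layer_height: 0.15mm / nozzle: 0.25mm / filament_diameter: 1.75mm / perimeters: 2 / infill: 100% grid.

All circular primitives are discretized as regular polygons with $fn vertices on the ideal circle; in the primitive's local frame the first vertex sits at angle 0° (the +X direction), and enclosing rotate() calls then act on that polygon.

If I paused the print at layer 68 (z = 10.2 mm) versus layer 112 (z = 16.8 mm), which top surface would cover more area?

Layer 68 (z = 10.2): the cube is absent (z outside [0, 6]); the cylinder at (12.5, 14.5): section is a regular 16-gon, circumradius r=11.5 (area = (16/2)·11.500²·sin(360°/16) = 404.88 mm²); the r=11 cylinder at (-2.5, 4.5) contributes a regular 16-gon of circumradius 11 (area = (16/2)·11.000²·sin(360°/16) = 370.44 mm²); Taking the union: the regions partially overlap — summed areas 775.32 mm² minus the doubly-counted overlap 37.08 mm² gives 738.23 mm² — area = 738.23 mm²; the cube at (-3.5, 5) (footprint 4×4) is included at this height (area 16.00 mm²); Combining (union): the 4×4 cube at (-3.5, 5) lies entirely inside the result so far, so the union is just the result so far — area = 738.23 mm². So its area = 738.23 mm². Layer 112 (z = 16.8): the cube does not reach this height (z outside [0, 6]); the cylinder at (12.5, 14.5): section is a regular 16-gon, circumradius r=11.5 (area = (16/2)·11.500²·sin(360°/16) = 404.88 mm²); the cylinder at (-2.5, 4.5) does not reach this height (z outside [3, 15]); Merging all regions: only the r=11.5 cylinder at (12.5, 14.5) is present, so the union is just that shape — area = 404.88 mm²; the cube at (-3.5, 5) (footprint 4×4) is included at this height (area 16.00 mm²); Merging all regions: the 2 present regions are separate (no shared area or edge), so areas and boundary lengths simply add and each stays a separate island — area = 420.88 mm². So its area = 420.88 mm². Layer 68 is larger (738.23 vs 420.88 mm²).

layer 68 (z = 10.2 mm)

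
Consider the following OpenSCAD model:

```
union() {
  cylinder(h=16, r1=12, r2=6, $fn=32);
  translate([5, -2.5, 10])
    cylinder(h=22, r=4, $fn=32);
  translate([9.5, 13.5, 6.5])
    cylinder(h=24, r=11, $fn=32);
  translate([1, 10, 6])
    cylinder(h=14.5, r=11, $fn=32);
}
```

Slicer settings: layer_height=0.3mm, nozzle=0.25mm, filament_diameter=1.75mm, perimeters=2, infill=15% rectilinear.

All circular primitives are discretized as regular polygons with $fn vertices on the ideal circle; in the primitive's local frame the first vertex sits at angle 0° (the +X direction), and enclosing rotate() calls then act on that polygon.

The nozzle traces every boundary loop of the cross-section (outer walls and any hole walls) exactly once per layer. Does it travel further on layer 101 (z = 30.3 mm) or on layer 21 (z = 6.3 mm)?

layer 101 (z = 30.3 mm)

Layer 101 (z = 30.3): the cone is not intersected at this z (z outside [0, 16]); the cylinder at (5, -2.5): section is a regular 32-gon, circumradius r=4 (perimeter = 2·32·4.000·sin(180°/32) = 25.09 mm); the r=11 cylinder at (9.5, 13.5) contributes a regular 32-gon of circumradius 11 (perimeter = 2·32·11.000·sin(180°/32) = 69.00 mm); the cylinder at (1, 10) is not intersected at this z (z outside [6, 20.5]); Merging all regions: the 2 present regions are separate (no shared area or edge), so areas and boundary lengths simply add and each stays a separate island — boundary = 94.10 mm. So its perimeter = 94.10 mm. Layer 21 (z = 6.3): the cone (r1=12→r2=6) has section circumradius 9.637 here — a regular 32-gon (perimeter = 2·32·9.637·sin(180°/32) = 60.46 mm); the cylinder at (5, -2.5) is absent (z outside [10, 32]); the cylinder at (9.5, 13.5) does not reach this height (z outside [6.5, 30.5]); the r=11 cylinder at (1, 10) gives a regular 32-gon of circumradius 11 (constant along its height) (perimeter = 2·32·11.000·sin(180°/32) = 69.00 mm); Taking the union: the regions partially overlap (shared area 133.51 mm²), so the edge portions inside another operand are dropped and the merged outline is re-measured after clipping — boundary = 85.95 mm. So its perimeter = 85.95 mm. Layer 101 is larger (94.10 vs 85.95 mm).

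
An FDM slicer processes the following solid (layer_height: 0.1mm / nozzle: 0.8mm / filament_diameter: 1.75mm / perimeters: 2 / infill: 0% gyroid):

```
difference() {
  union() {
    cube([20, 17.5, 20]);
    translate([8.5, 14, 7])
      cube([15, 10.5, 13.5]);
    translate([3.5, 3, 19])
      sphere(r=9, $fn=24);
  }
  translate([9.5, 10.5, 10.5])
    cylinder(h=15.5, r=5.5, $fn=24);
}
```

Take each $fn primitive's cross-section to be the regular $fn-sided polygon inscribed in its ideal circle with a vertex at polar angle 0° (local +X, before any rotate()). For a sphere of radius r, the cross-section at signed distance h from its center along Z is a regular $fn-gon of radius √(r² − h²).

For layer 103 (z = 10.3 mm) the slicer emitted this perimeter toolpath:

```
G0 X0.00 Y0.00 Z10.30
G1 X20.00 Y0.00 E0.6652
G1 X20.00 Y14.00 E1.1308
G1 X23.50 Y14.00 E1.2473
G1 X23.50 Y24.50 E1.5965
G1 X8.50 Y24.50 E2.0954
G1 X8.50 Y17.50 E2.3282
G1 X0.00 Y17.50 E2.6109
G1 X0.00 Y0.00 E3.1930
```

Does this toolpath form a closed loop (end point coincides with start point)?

Start point (G0): (0.00, 0.00). End point (last G1): the path returns to the start — closed.

yes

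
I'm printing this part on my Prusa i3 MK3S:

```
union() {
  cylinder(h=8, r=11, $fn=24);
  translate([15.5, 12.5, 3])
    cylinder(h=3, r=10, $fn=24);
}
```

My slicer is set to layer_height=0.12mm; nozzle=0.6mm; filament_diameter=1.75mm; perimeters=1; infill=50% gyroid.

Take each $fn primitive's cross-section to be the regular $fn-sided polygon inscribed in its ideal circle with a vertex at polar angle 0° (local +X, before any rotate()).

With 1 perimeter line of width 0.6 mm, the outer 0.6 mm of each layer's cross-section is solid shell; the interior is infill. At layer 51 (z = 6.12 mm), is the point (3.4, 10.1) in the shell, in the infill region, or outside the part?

shell

At z = 6.12 mm: the r=11 cylinder gives a regular 24-gon of circumradius 11 (constant along its height); the cylinder at (15.5, 12.5) does not reach this height (z outside [3, 6]); Merging all regions: only the r=11 cylinder is present, so the union is just that shape — 1 connected region. Overall, the cross-section is a single solid region. The nearest boundary edge runs (5.50, 9.53)→(2.85, 10.63); distance from the point to it = 0.27 mm. The point is inside the cross-section, 0.27 mm from the nearest boundary — within the 0.6 mm shell band (1 × 0.6).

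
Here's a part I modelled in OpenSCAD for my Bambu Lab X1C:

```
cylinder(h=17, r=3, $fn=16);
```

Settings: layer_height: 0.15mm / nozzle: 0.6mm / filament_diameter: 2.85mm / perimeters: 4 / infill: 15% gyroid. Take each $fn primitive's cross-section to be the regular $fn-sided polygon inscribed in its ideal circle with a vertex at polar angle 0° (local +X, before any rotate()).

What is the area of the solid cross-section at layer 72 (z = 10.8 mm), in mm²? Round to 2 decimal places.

At z = 10.8 mm: the r=3 cylinder contributes a regular 16-gon of circumradius 3 (area = (16/2)·3.000²·sin(360°/16) = 27.55 mm²). Overall, the cross-section is a single solid region. Net area = 27.55 mm².

27.55 mm²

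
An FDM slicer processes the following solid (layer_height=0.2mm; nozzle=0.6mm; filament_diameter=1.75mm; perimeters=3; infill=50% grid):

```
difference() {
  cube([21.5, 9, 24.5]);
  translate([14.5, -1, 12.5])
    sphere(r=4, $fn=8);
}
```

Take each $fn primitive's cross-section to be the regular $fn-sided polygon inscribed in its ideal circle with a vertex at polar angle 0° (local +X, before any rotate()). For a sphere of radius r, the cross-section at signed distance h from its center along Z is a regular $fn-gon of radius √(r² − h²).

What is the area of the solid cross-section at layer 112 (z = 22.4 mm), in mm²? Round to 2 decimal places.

At z = 22.4 mm: the cube is present — its section is the full 21.5×9 rectangle (area 193.50 mm²); the sphere at (14.5, -1) does not reach this height (|z−center|=9.900 > r=4); After the difference (first − rest): none of the subtracted shapes is present at this height, so the 21.5×9 cube is unchanged — area = 193.50 mm². Overall, the cross-section is a single solid region. Net area = 193.50 mm².

193.50 mm²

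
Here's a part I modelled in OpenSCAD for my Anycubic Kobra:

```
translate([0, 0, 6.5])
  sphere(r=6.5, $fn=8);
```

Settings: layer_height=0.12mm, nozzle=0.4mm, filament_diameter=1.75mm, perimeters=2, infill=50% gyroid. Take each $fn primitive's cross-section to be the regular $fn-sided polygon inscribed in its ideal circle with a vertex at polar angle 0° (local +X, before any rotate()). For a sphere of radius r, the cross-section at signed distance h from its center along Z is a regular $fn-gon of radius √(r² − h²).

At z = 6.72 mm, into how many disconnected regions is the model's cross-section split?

1

At z = 6.72 mm: the r=6.5 sphere contributes a regular 8-gon of circumradius √(6.5²−0.22²) = 6.496. The result has 1 disconnected region.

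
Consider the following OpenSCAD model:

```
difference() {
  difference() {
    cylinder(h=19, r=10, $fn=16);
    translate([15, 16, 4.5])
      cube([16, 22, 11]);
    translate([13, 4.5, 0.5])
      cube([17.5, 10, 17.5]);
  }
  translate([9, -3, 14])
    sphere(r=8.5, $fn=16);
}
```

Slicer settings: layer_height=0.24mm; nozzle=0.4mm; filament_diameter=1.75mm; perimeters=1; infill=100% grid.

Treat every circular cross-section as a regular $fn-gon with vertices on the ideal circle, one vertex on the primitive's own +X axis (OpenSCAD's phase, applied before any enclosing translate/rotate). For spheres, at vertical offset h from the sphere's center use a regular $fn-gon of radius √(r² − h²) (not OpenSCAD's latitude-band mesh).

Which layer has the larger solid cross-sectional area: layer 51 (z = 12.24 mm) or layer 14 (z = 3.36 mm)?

layer 14 (z = 3.36 mm)

Layer 51 (z = 12.24): the r=10 cylinder contributes a regular 16-gon of circumradius 10 (area = (16/2)·10.000²·sin(360°/16) = 306.15 mm²); the 16×22 cube at (15, 16) contributes its full rectangle (area 352.00 mm²); the 17.5×10 cube at (13, 4.5) contributes its full rectangle (area 175.00 mm²); After the difference (first − rest): starting from the r=10 cylinder (306.15 mm²), the 16×22 cube at (15, 16) misses the remaining region (no effect); the 17.5×10 cube at (13, 4.5) misses the remaining region (no effect) — area = 306.15 mm²; the r=8.5 sphere at (9, -3) contributes a regular 16-gon of circumradius √(8.5²−1.76²) = 8.316 (area = (16/2)·8.316²·sin(360°/16) = 211.71 mm²); After the difference (first − rest): starting from that combined region (306.15 mm²), the r=8.5 sphere at (9, -3) partially overlaps it — only the 92.66 mm² overlap (of its 211.71 mm²) is removed, clipping the outline — area = 213.49 mm². So its area = 213.49 mm². Layer 14 (z = 3.36): the r=10 cylinder contributes a regular 16-gon of circumradius 10 (area = (16/2)·10.000²·sin(360°/16) = 306.15 mm²); the cube at (15, 16) is not intersected at this z (z outside [4.5, 15.5]); the cube at (13, 4.5) is present — its section is the full 17.5×10 rectangle (area 175.00 mm²); Subtracting the remaining from the first: starting from the r=10 cylinder (306.15 mm²), the 17.5×10 cube at (13, 4.5) misses the remaining region (no effect) — area = 306.15 mm²; the sphere at (9, -3) is absent (|z−center|=10.640 > r=8.5); Taking the first minus the rest: none of the subtracted shapes is present at this height, so that combined region is unchanged — area = 306.15 mm². So its area = 306.15 mm². Layer 14 is larger (306.15 vs 213.49 mm²).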